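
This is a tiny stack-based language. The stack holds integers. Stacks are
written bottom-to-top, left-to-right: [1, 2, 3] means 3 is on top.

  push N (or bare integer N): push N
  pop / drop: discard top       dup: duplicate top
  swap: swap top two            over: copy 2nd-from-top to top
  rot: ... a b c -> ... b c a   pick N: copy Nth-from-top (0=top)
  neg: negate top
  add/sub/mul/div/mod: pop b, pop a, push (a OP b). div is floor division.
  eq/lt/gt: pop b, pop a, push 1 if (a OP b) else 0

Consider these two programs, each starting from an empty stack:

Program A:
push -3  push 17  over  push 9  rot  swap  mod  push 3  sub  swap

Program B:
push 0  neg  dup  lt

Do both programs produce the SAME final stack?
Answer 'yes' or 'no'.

Program A trace:
  After 'push -3': [-3]
  After 'push 17': [-3, 17]
  After 'over': [-3, 17, -3]
  After 'push 9': [-3, 17, -3, 9]
  After 'rot': [-3, -3, 9, 17]
  After 'swap': [-3, -3, 17, 9]
  After 'mod': [-3, -3, 8]
  After 'push 3': [-3, -3, 8, 3]
  After 'sub': [-3, -3, 5]
  After 'swap': [-3, 5, -3]
Program A final stack: [-3, 5, -3]

Program B trace:
  After 'push 0': [0]
  After 'neg': [0]
  After 'dup': [0, 0]
  After 'lt': [0]
Program B final stack: [0]
Same: no

Answer: no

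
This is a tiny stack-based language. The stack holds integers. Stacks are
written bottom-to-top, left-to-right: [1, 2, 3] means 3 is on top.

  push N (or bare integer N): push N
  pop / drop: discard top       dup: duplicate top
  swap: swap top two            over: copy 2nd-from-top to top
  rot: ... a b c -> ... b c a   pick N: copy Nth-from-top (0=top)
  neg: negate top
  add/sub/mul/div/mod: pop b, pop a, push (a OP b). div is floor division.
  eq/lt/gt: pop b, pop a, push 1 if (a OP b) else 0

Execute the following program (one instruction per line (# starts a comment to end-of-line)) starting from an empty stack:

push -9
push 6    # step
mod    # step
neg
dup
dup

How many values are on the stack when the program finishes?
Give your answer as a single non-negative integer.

After 'push -9': stack = [-9] (depth 1)
After 'push 6': stack = [-9, 6] (depth 2)
After 'mod': stack = [3] (depth 1)
After 'neg': stack = [-3] (depth 1)
After 'dup': stack = [-3, -3] (depth 2)
After 'dup': stack = [-3, -3, -3] (depth 3)

Answer: 3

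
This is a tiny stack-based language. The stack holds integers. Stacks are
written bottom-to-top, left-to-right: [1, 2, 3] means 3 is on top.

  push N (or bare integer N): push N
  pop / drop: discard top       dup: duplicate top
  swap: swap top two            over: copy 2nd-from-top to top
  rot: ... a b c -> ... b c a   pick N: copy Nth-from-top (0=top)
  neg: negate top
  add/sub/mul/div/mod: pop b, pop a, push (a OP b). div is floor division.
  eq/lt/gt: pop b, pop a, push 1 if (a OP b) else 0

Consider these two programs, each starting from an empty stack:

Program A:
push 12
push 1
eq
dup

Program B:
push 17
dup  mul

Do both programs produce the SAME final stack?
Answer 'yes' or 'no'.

Answer: no

Derivation:
Program A trace:
  After 'push 12': [12]
  After 'push 1': [12, 1]
  After 'eq': [0]
  After 'dup': [0, 0]
Program A final stack: [0, 0]

Program B trace:
  After 'push 17': [17]
  After 'dup': [17, 17]
  After 'mul': [289]
Program B final stack: [289]
Same: no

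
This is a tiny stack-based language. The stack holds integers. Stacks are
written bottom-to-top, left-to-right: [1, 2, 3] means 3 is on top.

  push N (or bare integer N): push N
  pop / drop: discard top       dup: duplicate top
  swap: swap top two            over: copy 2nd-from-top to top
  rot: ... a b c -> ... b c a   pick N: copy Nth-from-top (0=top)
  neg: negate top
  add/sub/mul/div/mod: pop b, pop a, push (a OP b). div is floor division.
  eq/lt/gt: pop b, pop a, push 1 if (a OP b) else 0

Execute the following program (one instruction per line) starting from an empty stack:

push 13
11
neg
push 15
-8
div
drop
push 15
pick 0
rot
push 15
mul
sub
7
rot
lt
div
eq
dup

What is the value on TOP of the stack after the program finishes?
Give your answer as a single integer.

Answer: 0

Derivation:
After 'push 13': [13]
After 'push 11': [13, 11]
After 'neg': [13, -11]
After 'push 15': [13, -11, 15]
After 'push -8': [13, -11, 15, -8]
After 'div': [13, -11, -2]
After 'drop': [13, -11]
After 'push 15': [13, -11, 15]
After 'pick 0': [13, -11, 15, 15]
After 'rot': [13, 15, 15, -11]
After 'push 15': [13, 15, 15, -11, 15]
After 'mul': [13, 15, 15, -165]
After 'sub': [13, 15, 180]
After 'push 7': [13, 15, 180, 7]
After 'rot': [13, 180, 7, 15]
After 'lt': [13, 180, 1]
After 'div': [13, 180]
After 'eq': [0]
After 'dup': [0, 0]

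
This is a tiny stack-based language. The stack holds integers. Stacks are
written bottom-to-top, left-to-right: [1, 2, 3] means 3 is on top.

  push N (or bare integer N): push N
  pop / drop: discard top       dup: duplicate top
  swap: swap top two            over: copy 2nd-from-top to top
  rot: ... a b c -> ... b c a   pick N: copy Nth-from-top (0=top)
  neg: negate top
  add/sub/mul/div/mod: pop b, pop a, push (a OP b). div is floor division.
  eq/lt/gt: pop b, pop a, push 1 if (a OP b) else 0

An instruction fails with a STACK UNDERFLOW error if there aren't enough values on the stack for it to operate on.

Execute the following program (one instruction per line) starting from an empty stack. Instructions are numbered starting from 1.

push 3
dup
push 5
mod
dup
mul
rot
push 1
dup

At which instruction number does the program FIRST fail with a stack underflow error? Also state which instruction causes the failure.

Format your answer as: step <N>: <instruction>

Answer: step 7: rot

Derivation:
Step 1 ('push 3'): stack = [3], depth = 1
Step 2 ('dup'): stack = [3, 3], depth = 2
Step 3 ('push 5'): stack = [3, 3, 5], depth = 3
Step 4 ('mod'): stack = [3, 3], depth = 2
Step 5 ('dup'): stack = [3, 3, 3], depth = 3
Step 6 ('mul'): stack = [3, 9], depth = 2
Step 7 ('rot'): needs 3 value(s) but depth is 2 — STACK UNDERFLOW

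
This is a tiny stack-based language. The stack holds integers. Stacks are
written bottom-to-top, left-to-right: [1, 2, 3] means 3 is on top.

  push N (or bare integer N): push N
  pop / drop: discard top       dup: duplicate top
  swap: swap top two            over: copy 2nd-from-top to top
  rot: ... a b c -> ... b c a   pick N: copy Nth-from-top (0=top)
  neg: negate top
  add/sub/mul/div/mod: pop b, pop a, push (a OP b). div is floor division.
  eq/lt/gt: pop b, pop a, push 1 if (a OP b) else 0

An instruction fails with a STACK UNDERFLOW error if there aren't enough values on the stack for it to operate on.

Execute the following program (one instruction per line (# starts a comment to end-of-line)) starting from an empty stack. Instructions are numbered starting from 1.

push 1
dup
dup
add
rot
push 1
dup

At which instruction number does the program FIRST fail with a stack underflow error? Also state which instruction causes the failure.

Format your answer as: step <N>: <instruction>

Answer: step 5: rot

Derivation:
Step 1 ('push 1'): stack = [1], depth = 1
Step 2 ('dup'): stack = [1, 1], depth = 2
Step 3 ('dup'): stack = [1, 1, 1], depth = 3
Step 4 ('add'): stack = [1, 2], depth = 2
Step 5 ('rot'): needs 3 value(s) but depth is 2 — STACK UNDERFLOW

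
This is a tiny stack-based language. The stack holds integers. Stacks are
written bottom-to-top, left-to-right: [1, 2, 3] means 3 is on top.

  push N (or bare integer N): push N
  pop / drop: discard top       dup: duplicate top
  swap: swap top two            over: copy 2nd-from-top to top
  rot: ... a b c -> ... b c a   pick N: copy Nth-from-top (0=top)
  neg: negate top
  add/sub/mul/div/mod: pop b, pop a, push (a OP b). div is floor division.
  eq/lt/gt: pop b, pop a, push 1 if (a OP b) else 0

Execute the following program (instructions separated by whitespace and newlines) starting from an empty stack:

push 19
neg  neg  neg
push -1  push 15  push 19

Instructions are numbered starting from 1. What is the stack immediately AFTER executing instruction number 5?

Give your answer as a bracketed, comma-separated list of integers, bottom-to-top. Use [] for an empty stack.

Answer: [-19, -1]

Derivation:
Step 1 ('push 19'): [19]
Step 2 ('neg'): [-19]
Step 3 ('neg'): [19]
Step 4 ('neg'): [-19]
Step 5 ('push -1'): [-19, -1]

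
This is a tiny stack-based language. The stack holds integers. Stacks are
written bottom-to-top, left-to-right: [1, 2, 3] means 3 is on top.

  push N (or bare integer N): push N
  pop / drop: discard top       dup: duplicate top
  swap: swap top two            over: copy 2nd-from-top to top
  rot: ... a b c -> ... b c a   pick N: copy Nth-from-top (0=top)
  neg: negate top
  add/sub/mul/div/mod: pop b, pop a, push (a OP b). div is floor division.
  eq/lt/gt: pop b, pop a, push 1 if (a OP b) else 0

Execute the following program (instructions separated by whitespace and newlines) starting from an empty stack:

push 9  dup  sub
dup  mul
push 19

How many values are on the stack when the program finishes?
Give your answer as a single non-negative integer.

After 'push 9': stack = [9] (depth 1)
After 'dup': stack = [9, 9] (depth 2)
After 'sub': stack = [0] (depth 1)
After 'dup': stack = [0, 0] (depth 2)
After 'mul': stack = [0] (depth 1)
After 'push 19': stack = [0, 19] (depth 2)

Answer: 2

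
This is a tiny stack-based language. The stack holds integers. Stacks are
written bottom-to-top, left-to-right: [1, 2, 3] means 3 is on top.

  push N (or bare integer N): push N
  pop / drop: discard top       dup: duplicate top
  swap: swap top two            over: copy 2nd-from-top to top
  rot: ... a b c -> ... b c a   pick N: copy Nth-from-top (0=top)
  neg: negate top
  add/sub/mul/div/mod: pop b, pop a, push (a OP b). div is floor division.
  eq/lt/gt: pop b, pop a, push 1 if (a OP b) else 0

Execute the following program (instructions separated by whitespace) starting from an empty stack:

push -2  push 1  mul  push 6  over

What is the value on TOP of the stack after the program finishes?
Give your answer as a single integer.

After 'push -2': [-2]
After 'push 1': [-2, 1]
After 'mul': [-2]
After 'push 6': [-2, 6]
After 'over': [-2, 6, -2]

Answer: -2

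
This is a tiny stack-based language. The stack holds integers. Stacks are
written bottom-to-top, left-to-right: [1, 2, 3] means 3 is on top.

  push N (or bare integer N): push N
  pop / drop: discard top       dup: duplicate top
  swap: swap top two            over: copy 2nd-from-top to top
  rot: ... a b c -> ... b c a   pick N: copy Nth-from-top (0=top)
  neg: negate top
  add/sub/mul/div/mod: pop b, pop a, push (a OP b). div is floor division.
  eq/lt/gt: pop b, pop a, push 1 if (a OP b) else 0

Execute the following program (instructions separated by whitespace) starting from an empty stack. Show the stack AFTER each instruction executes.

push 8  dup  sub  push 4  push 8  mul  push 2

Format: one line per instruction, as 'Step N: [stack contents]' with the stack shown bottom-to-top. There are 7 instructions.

Step 1: [8]
Step 2: [8, 8]
Step 3: [0]
Step 4: [0, 4]
Step 5: [0, 4, 8]
Step 6: [0, 32]
Step 7: [0, 32, 2]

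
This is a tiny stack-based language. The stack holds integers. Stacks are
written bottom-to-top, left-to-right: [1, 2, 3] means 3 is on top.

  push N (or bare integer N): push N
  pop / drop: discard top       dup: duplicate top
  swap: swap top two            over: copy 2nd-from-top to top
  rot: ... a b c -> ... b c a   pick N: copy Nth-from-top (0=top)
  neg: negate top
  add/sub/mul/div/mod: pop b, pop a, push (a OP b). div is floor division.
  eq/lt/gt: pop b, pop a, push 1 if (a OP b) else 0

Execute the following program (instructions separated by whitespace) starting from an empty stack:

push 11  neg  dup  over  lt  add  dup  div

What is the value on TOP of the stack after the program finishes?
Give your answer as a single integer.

After 'push 11': [11]
After 'neg': [-11]
After 'dup': [-11, -11]
After 'over': [-11, -11, -11]
After 'lt': [-11, 0]
After 'add': [-11]
After 'dup': [-11, -11]
After 'div': [1]

Answer: 1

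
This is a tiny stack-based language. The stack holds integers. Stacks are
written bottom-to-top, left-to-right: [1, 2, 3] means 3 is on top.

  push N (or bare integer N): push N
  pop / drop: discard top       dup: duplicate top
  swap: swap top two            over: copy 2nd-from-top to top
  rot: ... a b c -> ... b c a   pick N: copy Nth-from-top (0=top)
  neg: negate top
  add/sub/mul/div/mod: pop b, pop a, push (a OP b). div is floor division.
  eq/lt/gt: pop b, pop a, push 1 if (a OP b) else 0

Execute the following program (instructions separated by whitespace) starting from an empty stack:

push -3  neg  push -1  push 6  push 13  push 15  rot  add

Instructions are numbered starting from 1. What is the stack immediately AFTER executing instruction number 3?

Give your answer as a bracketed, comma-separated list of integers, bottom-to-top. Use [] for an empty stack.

Step 1 ('push -3'): [-3]
Step 2 ('neg'): [3]
Step 3 ('push -1'): [3, -1]

Answer: [3, -1]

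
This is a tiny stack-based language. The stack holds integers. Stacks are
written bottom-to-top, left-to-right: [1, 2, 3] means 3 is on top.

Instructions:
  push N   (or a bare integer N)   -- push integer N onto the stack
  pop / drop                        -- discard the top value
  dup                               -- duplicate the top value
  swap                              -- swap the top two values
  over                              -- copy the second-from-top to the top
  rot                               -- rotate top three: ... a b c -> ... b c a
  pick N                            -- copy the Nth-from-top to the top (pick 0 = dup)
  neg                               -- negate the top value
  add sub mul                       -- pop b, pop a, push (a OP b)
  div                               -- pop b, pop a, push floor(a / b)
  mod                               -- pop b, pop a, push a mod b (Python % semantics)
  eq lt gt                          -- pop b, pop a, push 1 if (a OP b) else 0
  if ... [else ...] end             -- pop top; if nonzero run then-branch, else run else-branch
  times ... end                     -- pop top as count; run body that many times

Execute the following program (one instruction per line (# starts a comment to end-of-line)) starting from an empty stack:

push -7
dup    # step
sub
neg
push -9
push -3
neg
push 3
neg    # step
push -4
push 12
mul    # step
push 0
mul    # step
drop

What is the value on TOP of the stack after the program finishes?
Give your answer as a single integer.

Answer: -3

Derivation:
After 'push -7': [-7]
After 'dup': [-7, -7]
After 'sub': [0]
After 'neg': [0]
After 'push -9': [0, -9]
After 'push -3': [0, -9, -3]
After 'neg': [0, -9, 3]
After 'push 3': [0, -9, 3, 3]
After 'neg': [0, -9, 3, -3]
After 'push -4': [0, -9, 3, -3, -4]
After 'push 12': [0, -9, 3, -3, -4, 12]
After 'mul': [0, -9, 3, -3, -48]
After 'push 0': [0, -9, 3, -3, -48, 0]
After 'mul': [0, -9, 3, -3, 0]
After 'drop': [0, -9, 3, -3]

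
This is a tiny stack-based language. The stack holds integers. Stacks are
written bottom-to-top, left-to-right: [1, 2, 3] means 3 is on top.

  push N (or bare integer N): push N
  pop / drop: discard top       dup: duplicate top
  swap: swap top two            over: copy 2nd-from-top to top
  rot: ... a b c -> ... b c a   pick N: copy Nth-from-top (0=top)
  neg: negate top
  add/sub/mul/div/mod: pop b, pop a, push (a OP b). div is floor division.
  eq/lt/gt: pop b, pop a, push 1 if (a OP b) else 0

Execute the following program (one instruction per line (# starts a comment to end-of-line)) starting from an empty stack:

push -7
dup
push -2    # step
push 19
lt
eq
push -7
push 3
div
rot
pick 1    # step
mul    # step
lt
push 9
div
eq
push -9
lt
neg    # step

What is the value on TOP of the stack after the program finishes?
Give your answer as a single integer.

After 'push -7': [-7]
After 'dup': [-7, -7]
After 'push -2': [-7, -7, -2]
After 'push 19': [-7, -7, -2, 19]
After 'lt': [-7, -7, 1]
After 'eq': [-7, 0]
After 'push -7': [-7, 0, -7]
After 'push 3': [-7, 0, -7, 3]
After 'div': [-7, 0, -3]
After 'rot': [0, -3, -7]
After 'pick 1': [0, -3, -7, -3]
After 'mul': [0, -3, 21]
After 'lt': [0, 1]
After 'push 9': [0, 1, 9]
After 'div': [0, 0]
After 'eq': [1]
After 'push -9': [1, -9]
After 'lt': [0]
After 'neg': [0]

Answer: 0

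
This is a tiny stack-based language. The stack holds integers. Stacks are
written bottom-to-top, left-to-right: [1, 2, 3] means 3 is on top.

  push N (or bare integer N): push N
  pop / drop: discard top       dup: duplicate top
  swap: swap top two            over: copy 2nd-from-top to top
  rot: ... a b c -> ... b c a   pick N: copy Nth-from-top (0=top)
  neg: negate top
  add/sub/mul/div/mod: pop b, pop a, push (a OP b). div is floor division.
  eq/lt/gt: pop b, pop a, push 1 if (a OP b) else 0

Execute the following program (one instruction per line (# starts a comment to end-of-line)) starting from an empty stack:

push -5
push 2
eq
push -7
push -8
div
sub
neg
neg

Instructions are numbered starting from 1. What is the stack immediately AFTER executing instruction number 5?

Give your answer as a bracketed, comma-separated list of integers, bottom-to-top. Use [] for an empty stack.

Step 1 ('push -5'): [-5]
Step 2 ('push 2'): [-5, 2]
Step 3 ('eq'): [0]
Step 4 ('push -7'): [0, -7]
Step 5 ('push -8'): [0, -7, -8]

Answer: [0, -7, -8]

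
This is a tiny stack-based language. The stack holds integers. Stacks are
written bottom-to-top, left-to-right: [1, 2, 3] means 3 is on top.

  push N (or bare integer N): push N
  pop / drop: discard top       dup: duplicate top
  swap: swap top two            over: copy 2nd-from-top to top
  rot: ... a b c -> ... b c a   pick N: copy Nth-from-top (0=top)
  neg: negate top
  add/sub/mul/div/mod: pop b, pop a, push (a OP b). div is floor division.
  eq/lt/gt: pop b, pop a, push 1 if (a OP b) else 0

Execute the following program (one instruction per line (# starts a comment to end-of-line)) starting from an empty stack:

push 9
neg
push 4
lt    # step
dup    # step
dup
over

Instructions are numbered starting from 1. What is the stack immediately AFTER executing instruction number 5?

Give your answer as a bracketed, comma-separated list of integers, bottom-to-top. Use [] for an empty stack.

Step 1 ('push 9'): [9]
Step 2 ('neg'): [-9]
Step 3 ('push 4'): [-9, 4]
Step 4 ('lt'): [1]
Step 5 ('dup'): [1, 1]

Answer: [1, 1]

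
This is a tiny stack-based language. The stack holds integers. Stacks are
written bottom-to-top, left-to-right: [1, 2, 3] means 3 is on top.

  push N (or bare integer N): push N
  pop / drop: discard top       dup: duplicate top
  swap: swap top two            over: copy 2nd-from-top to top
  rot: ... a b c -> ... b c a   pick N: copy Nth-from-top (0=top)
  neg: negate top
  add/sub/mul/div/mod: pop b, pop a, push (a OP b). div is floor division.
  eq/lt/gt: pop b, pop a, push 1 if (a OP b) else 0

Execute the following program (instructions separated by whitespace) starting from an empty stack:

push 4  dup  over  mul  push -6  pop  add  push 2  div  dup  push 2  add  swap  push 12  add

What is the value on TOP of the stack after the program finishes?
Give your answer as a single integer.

Answer: 22

Derivation:
After 'push 4': [4]
After 'dup': [4, 4]
After 'over': [4, 4, 4]
After 'mul': [4, 16]
After 'push -6': [4, 16, -6]
After 'pop': [4, 16]
After 'add': [20]
After 'push 2': [20, 2]
After 'div': [10]
After 'dup': [10, 10]
After 'push 2': [10, 10, 2]
After 'add': [10, 12]
After 'swap': [12, 10]
After 'push 12': [12, 10, 12]
After 'add': [12, 22]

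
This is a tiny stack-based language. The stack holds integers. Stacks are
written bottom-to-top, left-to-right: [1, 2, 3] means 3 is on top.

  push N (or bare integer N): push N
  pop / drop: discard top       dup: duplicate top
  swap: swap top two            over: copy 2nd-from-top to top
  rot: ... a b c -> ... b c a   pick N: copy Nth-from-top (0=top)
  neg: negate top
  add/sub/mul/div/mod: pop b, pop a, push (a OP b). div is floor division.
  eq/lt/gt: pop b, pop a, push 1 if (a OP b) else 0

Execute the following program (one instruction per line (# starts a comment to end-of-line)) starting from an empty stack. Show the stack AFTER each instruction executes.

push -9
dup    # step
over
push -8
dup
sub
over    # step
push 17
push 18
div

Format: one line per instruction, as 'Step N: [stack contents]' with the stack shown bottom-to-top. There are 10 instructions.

Step 1: [-9]
Step 2: [-9, -9]
Step 3: [-9, -9, -9]
Step 4: [-9, -9, -9, -8]
Step 5: [-9, -9, -9, -8, -8]
Step 6: [-9, -9, -9, 0]
Step 7: [-9, -9, -9, 0, -9]
Step 8: [-9, -9, -9, 0, -9, 17]
Step 9: [-9, -9, -9, 0, -9, 17, 18]
Step 10: [-9, -9, -9, 0, -9, 0]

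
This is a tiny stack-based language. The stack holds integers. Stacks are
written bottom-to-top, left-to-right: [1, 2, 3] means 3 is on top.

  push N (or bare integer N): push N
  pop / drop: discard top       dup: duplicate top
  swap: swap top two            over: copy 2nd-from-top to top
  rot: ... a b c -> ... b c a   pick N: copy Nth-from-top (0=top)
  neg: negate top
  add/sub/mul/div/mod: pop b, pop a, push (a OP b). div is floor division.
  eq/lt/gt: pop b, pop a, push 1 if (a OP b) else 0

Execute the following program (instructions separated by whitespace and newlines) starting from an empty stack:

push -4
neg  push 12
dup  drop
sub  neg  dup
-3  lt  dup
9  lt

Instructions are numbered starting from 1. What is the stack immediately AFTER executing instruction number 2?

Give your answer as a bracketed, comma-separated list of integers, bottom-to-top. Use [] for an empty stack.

Step 1 ('push -4'): [-4]
Step 2 ('neg'): [4]

Answer: [4]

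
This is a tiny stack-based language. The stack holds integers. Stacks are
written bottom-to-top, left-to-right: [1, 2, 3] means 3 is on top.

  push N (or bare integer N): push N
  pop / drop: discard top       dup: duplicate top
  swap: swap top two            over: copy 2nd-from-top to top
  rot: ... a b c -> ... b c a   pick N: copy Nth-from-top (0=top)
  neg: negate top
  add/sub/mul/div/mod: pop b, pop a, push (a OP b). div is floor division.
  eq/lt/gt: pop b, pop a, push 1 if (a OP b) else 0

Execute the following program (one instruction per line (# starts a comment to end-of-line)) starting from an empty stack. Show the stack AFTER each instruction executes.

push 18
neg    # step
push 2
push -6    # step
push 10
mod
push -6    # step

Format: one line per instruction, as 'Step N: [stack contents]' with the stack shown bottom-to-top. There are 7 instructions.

Step 1: [18]
Step 2: [-18]
Step 3: [-18, 2]
Step 4: [-18, 2, -6]
Step 5: [-18, 2, -6, 10]
Step 6: [-18, 2, 4]
Step 7: [-18, 2, 4, -6]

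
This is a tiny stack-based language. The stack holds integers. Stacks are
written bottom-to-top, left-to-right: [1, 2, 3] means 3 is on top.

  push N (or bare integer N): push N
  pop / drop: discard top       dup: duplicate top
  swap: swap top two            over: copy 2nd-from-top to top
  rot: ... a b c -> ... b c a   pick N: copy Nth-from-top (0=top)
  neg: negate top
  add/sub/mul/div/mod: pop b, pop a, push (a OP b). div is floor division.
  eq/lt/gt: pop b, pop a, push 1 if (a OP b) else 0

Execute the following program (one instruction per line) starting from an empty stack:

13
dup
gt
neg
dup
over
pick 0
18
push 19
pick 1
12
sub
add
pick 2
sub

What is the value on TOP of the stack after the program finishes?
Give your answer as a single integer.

After 'push 13': [13]
After 'dup': [13, 13]
After 'gt': [0]
After 'neg': [0]
After 'dup': [0, 0]
After 'over': [0, 0, 0]
After 'pick 0': [0, 0, 0, 0]
After 'push 18': [0, 0, 0, 0, 18]
After 'push 19': [0, 0, 0, 0, 18, 19]
After 'pick 1': [0, 0, 0, 0, 18, 19, 18]
After 'push 12': [0, 0, 0, 0, 18, 19, 18, 12]
After 'sub': [0, 0, 0, 0, 18, 19, 6]
After 'add': [0, 0, 0, 0, 18, 25]
After 'pick 2': [0, 0, 0, 0, 18, 25, 0]
After 'sub': [0, 0, 0, 0, 18, 25]

Answer: 25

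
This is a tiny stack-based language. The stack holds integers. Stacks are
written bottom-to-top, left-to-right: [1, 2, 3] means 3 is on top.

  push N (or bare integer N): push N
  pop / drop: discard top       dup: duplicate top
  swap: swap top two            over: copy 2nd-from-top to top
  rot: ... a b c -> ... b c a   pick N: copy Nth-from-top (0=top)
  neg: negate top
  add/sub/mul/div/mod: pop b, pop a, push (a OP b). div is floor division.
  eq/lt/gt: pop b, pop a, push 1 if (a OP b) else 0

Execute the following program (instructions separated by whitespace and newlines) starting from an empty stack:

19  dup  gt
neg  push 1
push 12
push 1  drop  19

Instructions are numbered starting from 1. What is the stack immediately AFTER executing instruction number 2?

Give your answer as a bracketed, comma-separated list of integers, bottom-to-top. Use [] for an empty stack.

Answer: [19, 19]

Derivation:
Step 1 ('19'): [19]
Step 2 ('dup'): [19, 19]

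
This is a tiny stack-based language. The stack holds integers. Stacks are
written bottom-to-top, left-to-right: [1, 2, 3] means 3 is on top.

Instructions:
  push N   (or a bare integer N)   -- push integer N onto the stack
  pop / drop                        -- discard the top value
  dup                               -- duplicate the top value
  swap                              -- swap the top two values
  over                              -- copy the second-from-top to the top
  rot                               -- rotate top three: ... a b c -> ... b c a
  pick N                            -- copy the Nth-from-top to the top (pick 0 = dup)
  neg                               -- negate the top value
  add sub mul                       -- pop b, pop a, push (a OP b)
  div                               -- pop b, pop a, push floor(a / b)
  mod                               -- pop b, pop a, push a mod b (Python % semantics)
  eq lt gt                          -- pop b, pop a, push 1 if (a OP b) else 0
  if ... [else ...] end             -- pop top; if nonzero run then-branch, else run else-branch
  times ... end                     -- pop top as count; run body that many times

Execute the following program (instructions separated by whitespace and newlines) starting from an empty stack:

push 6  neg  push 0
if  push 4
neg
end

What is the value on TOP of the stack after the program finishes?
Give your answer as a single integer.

Answer: -6

Derivation:
After 'push 6': [6]
After 'neg': [-6]
After 'push 0': [-6, 0]
After 'if': [-6]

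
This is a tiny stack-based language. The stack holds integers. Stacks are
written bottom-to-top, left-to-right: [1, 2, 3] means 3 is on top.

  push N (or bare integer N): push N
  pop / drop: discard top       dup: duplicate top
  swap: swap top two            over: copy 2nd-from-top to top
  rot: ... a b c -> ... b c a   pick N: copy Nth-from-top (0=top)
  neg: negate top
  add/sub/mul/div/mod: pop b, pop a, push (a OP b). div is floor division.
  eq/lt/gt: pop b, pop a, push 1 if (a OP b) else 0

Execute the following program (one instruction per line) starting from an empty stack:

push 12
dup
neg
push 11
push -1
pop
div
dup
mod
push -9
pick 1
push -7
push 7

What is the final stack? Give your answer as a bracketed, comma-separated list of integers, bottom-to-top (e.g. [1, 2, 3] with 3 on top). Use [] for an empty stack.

After 'push 12': [12]
After 'dup': [12, 12]
After 'neg': [12, -12]
After 'push 11': [12, -12, 11]
After 'push -1': [12, -12, 11, -1]
After 'pop': [12, -12, 11]
After 'div': [12, -2]
After 'dup': [12, -2, -2]
After 'mod': [12, 0]
After 'push -9': [12, 0, -9]
After 'pick 1': [12, 0, -9, 0]
After 'push -7': [12, 0, -9, 0, -7]
After 'push 7': [12, 0, -9, 0, -7, 7]

Answer: [12, 0, -9, 0, -7, 7]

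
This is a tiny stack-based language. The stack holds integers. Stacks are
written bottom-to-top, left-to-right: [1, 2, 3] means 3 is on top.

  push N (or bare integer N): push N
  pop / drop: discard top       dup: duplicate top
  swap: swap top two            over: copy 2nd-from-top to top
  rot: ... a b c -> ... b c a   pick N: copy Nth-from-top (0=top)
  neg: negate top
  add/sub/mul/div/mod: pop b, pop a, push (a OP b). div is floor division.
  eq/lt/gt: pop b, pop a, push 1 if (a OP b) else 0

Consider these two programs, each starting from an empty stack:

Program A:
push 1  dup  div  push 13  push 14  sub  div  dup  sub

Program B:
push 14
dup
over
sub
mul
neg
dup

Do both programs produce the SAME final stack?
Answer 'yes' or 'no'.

Answer: no

Derivation:
Program A trace:
  After 'push 1': [1]
  After 'dup': [1, 1]
  After 'div': [1]
  After 'push 13': [1, 13]
  After 'push 14': [1, 13, 14]
  After 'sub': [1, -1]
  After 'div': [-1]
  After 'dup': [-1, -1]
  After 'sub': [0]
Program A final stack: [0]

Program B trace:
  After 'push 14': [14]
  After 'dup': [14, 14]
  After 'over': [14, 14, 14]
  After 'sub': [14, 0]
  After 'mul': [0]
  After 'neg': [0]
  After 'dup': [0, 0]
Program B final stack: [0, 0]
Same: no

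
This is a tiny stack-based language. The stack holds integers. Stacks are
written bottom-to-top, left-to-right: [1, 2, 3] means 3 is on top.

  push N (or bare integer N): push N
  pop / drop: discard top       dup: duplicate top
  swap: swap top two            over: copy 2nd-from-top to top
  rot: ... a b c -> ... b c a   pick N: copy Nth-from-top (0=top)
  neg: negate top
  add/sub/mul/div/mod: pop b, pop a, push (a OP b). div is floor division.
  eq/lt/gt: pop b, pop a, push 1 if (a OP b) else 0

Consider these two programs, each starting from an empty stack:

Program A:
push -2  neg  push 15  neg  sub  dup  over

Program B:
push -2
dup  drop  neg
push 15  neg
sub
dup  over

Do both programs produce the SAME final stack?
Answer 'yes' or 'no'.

Program A trace:
  After 'push -2': [-2]
  After 'neg': [2]
  After 'push 15': [2, 15]
  After 'neg': [2, -15]
  After 'sub': [17]
  After 'dup': [17, 17]
  After 'over': [17, 17, 17]
Program A final stack: [17, 17, 17]

Program B trace:
  After 'push -2': [-2]
  After 'dup': [-2, -2]
  After 'drop': [-2]
  After 'neg': [2]
  After 'push 15': [2, 15]
  After 'neg': [2, -15]
  After 'sub': [17]
  After 'dup': [17, 17]
  After 'over': [17, 17, 17]
Program B final stack: [17, 17, 17]
Same: yes

Answer: yes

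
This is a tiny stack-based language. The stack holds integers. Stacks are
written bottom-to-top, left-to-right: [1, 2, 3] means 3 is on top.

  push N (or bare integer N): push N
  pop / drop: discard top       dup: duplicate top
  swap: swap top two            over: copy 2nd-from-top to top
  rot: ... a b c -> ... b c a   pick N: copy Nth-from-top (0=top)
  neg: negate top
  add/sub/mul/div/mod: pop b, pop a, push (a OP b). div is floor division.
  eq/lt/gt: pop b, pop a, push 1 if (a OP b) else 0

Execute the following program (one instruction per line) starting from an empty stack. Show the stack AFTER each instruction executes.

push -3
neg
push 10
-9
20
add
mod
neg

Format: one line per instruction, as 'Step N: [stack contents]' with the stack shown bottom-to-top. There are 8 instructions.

Step 1: [-3]
Step 2: [3]
Step 3: [3, 10]
Step 4: [3, 10, -9]
Step 5: [3, 10, -9, 20]
Step 6: [3, 10, 11]
Step 7: [3, 10]
Step 8: [3, -10]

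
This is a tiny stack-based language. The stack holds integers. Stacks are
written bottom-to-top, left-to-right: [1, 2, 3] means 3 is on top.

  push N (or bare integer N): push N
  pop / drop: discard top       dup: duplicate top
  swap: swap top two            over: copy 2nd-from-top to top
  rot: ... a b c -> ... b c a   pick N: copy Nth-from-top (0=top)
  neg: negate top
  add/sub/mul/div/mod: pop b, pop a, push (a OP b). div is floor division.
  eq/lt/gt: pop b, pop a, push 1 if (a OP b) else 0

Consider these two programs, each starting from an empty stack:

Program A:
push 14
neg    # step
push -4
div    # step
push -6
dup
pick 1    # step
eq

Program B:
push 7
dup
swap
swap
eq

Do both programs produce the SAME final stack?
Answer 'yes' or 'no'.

Answer: no

Derivation:
Program A trace:
  After 'push 14': [14]
  After 'neg': [-14]
  After 'push -4': [-14, -4]
  After 'div': [3]
  After 'push -6': [3, -6]
  After 'dup': [3, -6, -6]
  After 'pick 1': [3, -6, -6, -6]
  After 'eq': [3, -6, 1]
Program A final stack: [3, -6, 1]

Program B trace:
  After 'push 7': [7]
  After 'dup': [7, 7]
  After 'swap': [7, 7]
  After 'swap': [7, 7]
  After 'eq': [1]
Program B final stack: [1]
Same: no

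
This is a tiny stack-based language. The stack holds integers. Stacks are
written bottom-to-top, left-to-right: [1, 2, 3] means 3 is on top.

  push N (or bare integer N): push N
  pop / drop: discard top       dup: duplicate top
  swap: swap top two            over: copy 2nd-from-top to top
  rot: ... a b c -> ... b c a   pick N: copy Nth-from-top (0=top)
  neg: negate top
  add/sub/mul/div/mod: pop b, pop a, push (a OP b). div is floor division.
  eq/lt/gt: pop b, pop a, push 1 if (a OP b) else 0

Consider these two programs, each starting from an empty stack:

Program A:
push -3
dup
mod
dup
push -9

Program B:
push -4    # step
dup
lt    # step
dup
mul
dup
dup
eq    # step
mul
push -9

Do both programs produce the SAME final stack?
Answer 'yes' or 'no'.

Program A trace:
  After 'push -3': [-3]
  After 'dup': [-3, -3]
  After 'mod': [0]
  After 'dup': [0, 0]
  After 'push -9': [0, 0, -9]
Program A final stack: [0, 0, -9]

Program B trace:
  After 'push -4': [-4]
  After 'dup': [-4, -4]
  After 'lt': [0]
  After 'dup': [0, 0]
  After 'mul': [0]
  After 'dup': [0, 0]
  After 'dup': [0, 0, 0]
  After 'eq': [0, 1]
  After 'mul': [0]
  After 'push -9': [0, -9]
Program B final stack: [0, -9]
Same: no

Answer: no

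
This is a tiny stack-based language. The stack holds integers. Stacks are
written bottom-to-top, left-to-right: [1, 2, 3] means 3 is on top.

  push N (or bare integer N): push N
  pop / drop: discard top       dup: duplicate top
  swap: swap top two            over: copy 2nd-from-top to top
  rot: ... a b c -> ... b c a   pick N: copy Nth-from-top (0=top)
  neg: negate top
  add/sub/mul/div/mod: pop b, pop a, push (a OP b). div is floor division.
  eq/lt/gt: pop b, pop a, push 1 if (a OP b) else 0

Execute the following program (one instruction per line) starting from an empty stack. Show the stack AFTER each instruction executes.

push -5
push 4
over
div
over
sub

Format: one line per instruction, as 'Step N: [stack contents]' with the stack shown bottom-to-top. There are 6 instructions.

Step 1: [-5]
Step 2: [-5, 4]
Step 3: [-5, 4, -5]
Step 4: [-5, -1]
Step 5: [-5, -1, -5]
Step 6: [-5, 4]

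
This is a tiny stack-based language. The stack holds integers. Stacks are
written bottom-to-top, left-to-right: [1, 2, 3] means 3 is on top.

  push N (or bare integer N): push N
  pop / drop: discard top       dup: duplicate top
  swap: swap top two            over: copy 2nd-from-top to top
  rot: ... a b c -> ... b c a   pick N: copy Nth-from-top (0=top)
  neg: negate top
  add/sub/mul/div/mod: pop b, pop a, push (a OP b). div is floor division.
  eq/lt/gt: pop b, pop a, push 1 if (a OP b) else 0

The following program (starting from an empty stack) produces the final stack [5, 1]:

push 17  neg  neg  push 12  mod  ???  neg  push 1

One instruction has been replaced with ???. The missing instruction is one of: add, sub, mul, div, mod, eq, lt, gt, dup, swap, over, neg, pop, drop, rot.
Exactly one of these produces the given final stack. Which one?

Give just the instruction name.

Answer: neg

Derivation:
Stack before ???: [5]
Stack after ???:  [-5]
The instruction that transforms [5] -> [-5] is: neg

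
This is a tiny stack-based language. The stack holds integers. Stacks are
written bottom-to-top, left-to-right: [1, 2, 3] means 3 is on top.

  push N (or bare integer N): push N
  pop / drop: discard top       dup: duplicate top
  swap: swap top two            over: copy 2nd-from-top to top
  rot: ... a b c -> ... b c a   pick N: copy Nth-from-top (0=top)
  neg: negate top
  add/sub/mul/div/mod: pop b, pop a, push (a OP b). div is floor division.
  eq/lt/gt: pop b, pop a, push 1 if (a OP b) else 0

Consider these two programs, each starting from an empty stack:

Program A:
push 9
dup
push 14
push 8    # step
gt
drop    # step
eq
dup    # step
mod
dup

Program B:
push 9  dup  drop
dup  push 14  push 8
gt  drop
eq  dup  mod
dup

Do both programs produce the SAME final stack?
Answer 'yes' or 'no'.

Answer: yes

Derivation:
Program A trace:
  After 'push 9': [9]
  After 'dup': [9, 9]
  After 'push 14': [9, 9, 14]
  After 'push 8': [9, 9, 14, 8]
  After 'gt': [9, 9, 1]
  After 'drop': [9, 9]
  After 'eq': [1]
  After 'dup': [1, 1]
  After 'mod': [0]
  After 'dup': [0, 0]
Program A final stack: [0, 0]

Program B trace:
  After 'push 9': [9]
  After 'dup': [9, 9]
  After 'drop': [9]
  After 'dup': [9, 9]
  After 'push 14': [9, 9, 14]
  After 'push 8': [9, 9, 14, 8]
  After 'gt': [9, 9, 1]
  After 'drop': [9, 9]
  After 'eq': [1]
  After 'dup': [1, 1]
  After 'mod': [0]
  After 'dup': [0, 0]
Program B final stack: [0, 0]
Same: yes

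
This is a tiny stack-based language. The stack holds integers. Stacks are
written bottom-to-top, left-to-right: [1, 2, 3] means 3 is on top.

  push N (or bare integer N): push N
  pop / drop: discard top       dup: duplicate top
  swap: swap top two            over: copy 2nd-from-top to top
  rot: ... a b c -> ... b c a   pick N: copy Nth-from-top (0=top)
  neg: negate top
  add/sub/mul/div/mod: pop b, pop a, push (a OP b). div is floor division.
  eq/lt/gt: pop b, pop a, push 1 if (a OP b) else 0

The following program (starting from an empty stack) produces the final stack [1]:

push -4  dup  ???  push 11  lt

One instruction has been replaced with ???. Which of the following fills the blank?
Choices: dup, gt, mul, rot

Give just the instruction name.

Stack before ???: [-4, -4]
Stack after ???:  [0]
Checking each choice:
  dup: produces [-4, -4, 1]
  gt: MATCH
  mul: produces [0]
  rot: stack underflow (need 3, have 2)


Answer: gt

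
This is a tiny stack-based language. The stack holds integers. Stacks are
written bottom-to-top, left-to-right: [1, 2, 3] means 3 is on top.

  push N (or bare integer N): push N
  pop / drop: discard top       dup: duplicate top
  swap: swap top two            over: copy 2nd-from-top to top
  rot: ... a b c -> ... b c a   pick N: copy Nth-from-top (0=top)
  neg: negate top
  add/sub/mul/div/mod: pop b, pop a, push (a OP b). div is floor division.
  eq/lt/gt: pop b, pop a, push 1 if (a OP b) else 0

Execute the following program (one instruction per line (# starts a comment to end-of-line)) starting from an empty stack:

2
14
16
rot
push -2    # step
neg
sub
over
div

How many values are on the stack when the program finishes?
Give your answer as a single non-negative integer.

Answer: 3

Derivation:
After 'push 2': stack = [2] (depth 1)
After 'push 14': stack = [2, 14] (depth 2)
After 'push 16': stack = [2, 14, 16] (depth 3)
After 'rot': stack = [14, 16, 2] (depth 3)
After 'push -2': stack = [14, 16, 2, -2] (depth 4)
After 'neg': stack = [14, 16, 2, 2] (depth 4)
After 'sub': stack = [14, 16, 0] (depth 3)
After 'over': stack = [14, 16, 0, 16] (depth 4)
After 'div': stack = [14, 16, 0] (depth 3)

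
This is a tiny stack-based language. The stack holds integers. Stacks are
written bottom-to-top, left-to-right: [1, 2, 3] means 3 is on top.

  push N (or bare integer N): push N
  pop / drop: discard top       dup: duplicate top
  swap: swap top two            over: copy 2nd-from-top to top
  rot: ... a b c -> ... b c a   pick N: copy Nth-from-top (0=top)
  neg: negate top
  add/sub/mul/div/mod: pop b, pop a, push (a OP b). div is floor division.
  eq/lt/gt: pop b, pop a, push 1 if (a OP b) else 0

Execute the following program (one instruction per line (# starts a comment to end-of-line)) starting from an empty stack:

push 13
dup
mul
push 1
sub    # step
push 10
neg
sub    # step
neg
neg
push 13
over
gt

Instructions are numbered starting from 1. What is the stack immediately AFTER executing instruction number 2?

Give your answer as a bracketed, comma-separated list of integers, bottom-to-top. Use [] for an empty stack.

Answer: [13, 13]

Derivation:
Step 1 ('push 13'): [13]
Step 2 ('dup'): [13, 13]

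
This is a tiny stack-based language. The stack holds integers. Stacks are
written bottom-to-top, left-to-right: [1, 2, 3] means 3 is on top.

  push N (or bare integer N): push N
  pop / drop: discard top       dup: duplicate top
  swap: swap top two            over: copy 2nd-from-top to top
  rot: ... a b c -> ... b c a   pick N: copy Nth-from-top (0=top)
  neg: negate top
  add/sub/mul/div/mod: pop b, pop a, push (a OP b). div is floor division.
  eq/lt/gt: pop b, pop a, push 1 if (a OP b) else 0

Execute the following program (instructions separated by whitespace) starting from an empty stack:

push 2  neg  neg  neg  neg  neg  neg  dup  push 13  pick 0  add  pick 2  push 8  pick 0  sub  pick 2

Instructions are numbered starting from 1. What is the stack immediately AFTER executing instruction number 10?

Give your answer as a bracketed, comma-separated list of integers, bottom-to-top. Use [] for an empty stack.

Step 1 ('push 2'): [2]
Step 2 ('neg'): [-2]
Step 3 ('neg'): [2]
Step 4 ('neg'): [-2]
Step 5 ('neg'): [2]
Step 6 ('neg'): [-2]
Step 7 ('neg'): [2]
Step 8 ('dup'): [2, 2]
Step 9 ('push 13'): [2, 2, 13]
Step 10 ('pick 0'): [2, 2, 13, 13]

Answer: [2, 2, 13, 13]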